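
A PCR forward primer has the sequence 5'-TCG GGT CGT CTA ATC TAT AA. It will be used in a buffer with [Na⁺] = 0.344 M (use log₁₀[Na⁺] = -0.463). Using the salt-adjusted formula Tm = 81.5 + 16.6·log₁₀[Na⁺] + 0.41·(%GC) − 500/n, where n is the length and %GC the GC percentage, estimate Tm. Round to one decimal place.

65.2°C

Length n = 20. Scanning the sequence gives T=7, A=5, C=4, G=4.
G+C = 8, so %GC = 8/20 × 100 = 40%
Salt term: 16.6 × (-0.463) = -7.686
GC term: 0.41 × 40 = 16.4; length term: −500/20 = −25
Tm = 81.5 + (-7.686) + 16.4 − 25 = 65.214 → 65.2°C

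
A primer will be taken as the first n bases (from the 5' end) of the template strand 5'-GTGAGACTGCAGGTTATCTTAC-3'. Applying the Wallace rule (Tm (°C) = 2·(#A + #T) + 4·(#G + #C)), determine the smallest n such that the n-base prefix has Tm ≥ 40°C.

First 12 bases: GTGAGACTGCAG → Tm = 38°C (< 40°C)
First 13 bases: GTGAGACTGCAGG → Tm = 42°C (≥ 40°C)
Since every base adds ≥2°C, Tm only increases with n, so the threshold is first crossed at n = 13.

n = 13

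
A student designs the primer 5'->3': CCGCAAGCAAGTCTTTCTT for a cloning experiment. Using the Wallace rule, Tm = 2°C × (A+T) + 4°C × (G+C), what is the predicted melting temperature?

Base counts: A=4, T=6, C=6, G=3
So N_AT = 10 and N_GC = 9.
Tm = 4·9 + 2·10 = 36 + 20 = 56°C

56°C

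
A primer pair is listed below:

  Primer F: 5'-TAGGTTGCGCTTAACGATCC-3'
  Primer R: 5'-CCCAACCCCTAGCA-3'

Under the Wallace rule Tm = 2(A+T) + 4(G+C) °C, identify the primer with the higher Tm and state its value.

Primer F: A+T=10, G+C=10 → Tm = 2(10)+4(10) = 60°C
Primer R: A+T=5, G+C=9 → Tm = 2(5)+4(9) = 46°C
60°C vs 46°C → primer F is higher.

Primer F, 60°C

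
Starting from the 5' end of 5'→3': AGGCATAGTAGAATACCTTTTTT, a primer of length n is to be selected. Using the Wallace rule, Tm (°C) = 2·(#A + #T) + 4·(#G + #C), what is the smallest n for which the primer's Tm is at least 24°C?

First 7 bases: AGGCATA → Tm = 20°C (< 24°C)
First 8 bases: AGGCATAG → Tm = 24°C (≥ 24°C)
Each additional base adds 2°C (A/T) or 4°C (G/C), so Tm is non-decreasing in n; n = 8 is the first length to reach 24°C.

n = 8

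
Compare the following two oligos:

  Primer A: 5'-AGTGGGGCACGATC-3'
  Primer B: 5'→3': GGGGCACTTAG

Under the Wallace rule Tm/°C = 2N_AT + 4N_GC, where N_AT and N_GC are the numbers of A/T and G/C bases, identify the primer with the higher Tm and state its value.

Primer A, 46°C

Primer A: A+T=5, G+C=9 → Tm = 2(5)+4(9) = 46°C
Primer B: A+T=4, G+C=7 → Tm = 2(4)+4(7) = 36°C
46°C vs 36°C → primer A is higher.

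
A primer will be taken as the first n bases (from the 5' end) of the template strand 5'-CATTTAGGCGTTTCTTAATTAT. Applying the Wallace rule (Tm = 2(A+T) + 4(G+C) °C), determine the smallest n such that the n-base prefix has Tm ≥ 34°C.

n = 12

First 11 bases: CATTTAGGCGT → Tm = 32°C (< 34°C)
First 12 bases: CATTTAGGCGTT → Tm = 34°C (≥ 34°C)
Each additional base adds 2°C (A/T) or 4°C (G/C), so Tm is non-decreasing in n; n = 12 is the first length to reach 34°C.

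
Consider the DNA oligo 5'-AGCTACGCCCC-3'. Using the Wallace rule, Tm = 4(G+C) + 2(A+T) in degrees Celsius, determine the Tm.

38°C

Counting bases: T=1, C=6, A=2, G=2
A+T = 3, G+C = 8
Tm = 4·8 + 2·3 = 32 + 6 = 38°C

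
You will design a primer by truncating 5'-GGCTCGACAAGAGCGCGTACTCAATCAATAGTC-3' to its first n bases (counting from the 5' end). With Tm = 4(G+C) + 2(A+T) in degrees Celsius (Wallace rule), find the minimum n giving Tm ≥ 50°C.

n = 15

First 14 bases: GGCTCGACAAGAGC → Tm = 46°C (< 50°C)
First 15 bases: GGCTCGACAAGAGCG → Tm = 50°C (≥ 50°C)
Since every base adds ≥2°C, Tm only increases with n, so the threshold is first crossed at n = 15.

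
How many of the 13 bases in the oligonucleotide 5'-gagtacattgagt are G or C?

Base counts: T=4, G=4, C=1, A=4
G+C = 4 + 1 = 5

5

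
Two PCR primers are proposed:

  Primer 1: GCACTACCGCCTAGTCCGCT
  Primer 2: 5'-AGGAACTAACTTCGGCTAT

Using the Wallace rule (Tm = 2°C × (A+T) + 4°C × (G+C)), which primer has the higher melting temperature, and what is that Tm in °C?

Primer 1, 66°C

Primer 1: A+T=7, G+C=13 → Tm = 2(7)+4(13) = 66°C
Primer 2: A+T=11, G+C=8 → Tm = 2(11)+4(8) = 54°C
66°C vs 54°C → primer 1 is higher.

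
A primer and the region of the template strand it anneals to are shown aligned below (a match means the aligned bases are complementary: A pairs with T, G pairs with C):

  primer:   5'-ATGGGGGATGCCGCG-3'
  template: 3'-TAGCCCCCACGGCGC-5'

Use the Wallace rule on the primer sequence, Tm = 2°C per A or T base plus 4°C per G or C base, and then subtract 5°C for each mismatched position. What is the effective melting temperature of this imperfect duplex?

Primer base counts: A=2, T=2, G=8, C=3 → A+T=4, G+C=11
Perfect-match Tm = 2(4) + 4(11) = 8 + 44 = 52°C
Mismatches (positions where the bases are not complementary): 2 (at positions 3, 8)
Effective Tm = 52 − 2×5 = 52 − 10 = 42°C

42°C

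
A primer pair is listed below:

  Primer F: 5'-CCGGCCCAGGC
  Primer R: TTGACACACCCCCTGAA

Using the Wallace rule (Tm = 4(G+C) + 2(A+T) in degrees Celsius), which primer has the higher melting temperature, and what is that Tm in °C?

Primer F: A+T=1, G+C=10 → Tm = 2(1)+4(10) = 42°C
Primer R: A+T=8, G+C=9 → Tm = 2(8)+4(9) = 52°C
42°C vs 52°C → primer R is higher.

Primer R, 52°C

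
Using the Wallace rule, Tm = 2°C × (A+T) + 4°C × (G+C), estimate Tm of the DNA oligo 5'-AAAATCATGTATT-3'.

G=1, A=6, T=5, C=1
A+T = 11, G+C = 2
Tm = 2×11 + 4×2 = 30°C

30°C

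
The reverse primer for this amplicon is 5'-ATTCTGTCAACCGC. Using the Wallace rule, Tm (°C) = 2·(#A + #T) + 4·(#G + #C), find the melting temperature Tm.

Counting bases: T=4, A=3, C=5, G=2
A+T = 7, G+C = 7
Tm = 2(7) + 4(7) = 14 + 28 = 42°C

42°C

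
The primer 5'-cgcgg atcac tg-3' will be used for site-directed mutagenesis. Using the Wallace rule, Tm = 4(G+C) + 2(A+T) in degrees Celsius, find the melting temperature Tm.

Counting bases: G=4, C=4, A=2, T=2
AT pairs contribute 4, GC pairs contribute 8.
Tm = 4·8 + 2·4 = 32 + 8 = 40°C

40°C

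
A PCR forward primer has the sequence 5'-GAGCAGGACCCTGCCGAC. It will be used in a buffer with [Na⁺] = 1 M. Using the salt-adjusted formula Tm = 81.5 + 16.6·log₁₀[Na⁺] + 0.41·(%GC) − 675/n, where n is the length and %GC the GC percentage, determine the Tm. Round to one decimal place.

Length n = 18. Scanning the sequence gives A=4, T=1, C=7, G=6.
G+C = 13, so %GC = 13/18 × 100 = 72.222%
Salt term: 16.6 × (0) = 0
GC term: 0.41 × 72.222 = 29.611; length term: −675/18 = −37.5
Tm = 81.5 + (0) + 29.611 − 37.5 = 73.611 → 73.6°C

73.6°C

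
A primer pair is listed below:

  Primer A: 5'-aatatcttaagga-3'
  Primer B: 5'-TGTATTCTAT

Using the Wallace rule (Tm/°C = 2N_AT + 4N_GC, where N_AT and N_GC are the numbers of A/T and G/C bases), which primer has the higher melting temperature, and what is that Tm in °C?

Primer A: A+T=10, G+C=3 → Tm = 2(10)+4(3) = 32°C
Primer B: A+T=8, G+C=2 → Tm = 2(8)+4(2) = 24°C
32°C vs 24°C → primer A is higher.

Primer A, 32°C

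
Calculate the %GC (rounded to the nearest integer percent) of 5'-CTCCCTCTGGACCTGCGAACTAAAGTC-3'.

56%

Counting bases: T=6, G=5, A=6, C=10
G+C = 5 + 10 = 15 out of 27 bases
%GC = 15/27 × 100 = 55.56% ≈ 56%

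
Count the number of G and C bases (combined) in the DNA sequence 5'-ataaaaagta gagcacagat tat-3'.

C=2, A=12, G=4, T=5
G+C = 4 + 2 = 6

6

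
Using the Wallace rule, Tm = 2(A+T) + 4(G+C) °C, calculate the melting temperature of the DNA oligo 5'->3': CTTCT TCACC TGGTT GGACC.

62°C

Counting bases: C=7, G=4, A=2, T=7
So N_AT = 9 and N_GC = 11.
Tm = 2(9) + 4(11) = 18 + 44 = 62°C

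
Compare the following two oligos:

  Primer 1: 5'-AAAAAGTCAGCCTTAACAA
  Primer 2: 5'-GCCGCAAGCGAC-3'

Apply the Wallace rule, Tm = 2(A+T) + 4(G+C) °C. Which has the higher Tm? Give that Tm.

Primer 1: A+T=13, G+C=6 → Tm = 2(13)+4(6) = 50°C
Primer 2: A+T=3, G+C=9 → Tm = 2(3)+4(9) = 42°C
50°C vs 42°C → primer 1 is higher.

Primer 1, 50°C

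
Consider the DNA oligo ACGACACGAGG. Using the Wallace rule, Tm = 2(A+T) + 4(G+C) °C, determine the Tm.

36°C

Scanning the sequence gives A=4, G=4, T=0, C=3.
So N_AT = 4 and N_GC = 7.
Tm = 2×4 + 4×7 = 36°C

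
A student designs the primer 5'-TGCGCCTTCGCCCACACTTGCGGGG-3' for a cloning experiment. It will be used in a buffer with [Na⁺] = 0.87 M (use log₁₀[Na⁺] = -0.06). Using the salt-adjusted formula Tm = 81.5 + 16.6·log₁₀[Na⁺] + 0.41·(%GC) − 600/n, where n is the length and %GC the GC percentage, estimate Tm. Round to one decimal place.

86.0°C

Length n = 25. Counting bases: A=2, C=10, G=8, T=5
G+C = 18, so %GC = 18/25 × 100 = 72%
Salt term: 16.6 × (-0.06) = -0.996
GC term: 0.41 × 72 = 29.52; length term: −600/25 = −24
Tm = 81.5 + (-0.996) + 29.52 − 24 = 86.024 → 86.0°C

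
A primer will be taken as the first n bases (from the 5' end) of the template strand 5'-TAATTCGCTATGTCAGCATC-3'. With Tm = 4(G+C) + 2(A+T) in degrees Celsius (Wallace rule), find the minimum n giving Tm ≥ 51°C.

First 18 bases: TAATTCGCTATGTCAGCA → Tm = 50°C (< 51°C)
First 19 bases: TAATTCGCTATGTCAGCAT → Tm = 52°C (≥ 51°C)
Since every base adds ≥2°C, Tm only increases with n, so the threshold is first crossed at n = 19.

n = 19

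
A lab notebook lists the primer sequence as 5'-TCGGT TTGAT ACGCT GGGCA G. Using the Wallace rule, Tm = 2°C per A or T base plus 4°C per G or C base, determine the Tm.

Base counts: C=4, A=3, G=8, T=6
So N_AT = 9 and N_GC = 12.
Tm = 2(9) + 4(12) = 18 + 48 = 66°C

66°C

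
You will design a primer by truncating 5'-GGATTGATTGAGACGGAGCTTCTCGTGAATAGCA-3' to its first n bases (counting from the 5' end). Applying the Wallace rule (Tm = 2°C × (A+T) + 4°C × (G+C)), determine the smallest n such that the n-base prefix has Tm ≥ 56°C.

First 18 bases: GGATTGATTGAGACGGAG → Tm = 54°C (< 56°C)
First 19 bases: GGATTGATTGAGACGGAGC → Tm = 58°C (≥ 56°C)
Since every base adds ≥2°C, Tm only increases with n, so the threshold is first crossed at n = 19.

n = 19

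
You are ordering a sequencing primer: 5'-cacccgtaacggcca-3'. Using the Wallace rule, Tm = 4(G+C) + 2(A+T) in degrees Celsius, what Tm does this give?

50°C

Base counts: C=7, A=4, T=1, G=3
A+T = 5, G+C = 10
Tm = 2(5) + 4(10) = 10 + 40 = 50°C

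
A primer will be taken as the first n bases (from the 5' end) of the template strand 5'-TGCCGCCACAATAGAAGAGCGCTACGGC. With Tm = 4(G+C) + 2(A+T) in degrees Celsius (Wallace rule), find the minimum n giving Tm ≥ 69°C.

n = 22

First 21 bases: TGCCGCCACAATAGAAGAGCG → Tm = 66°C (< 69°C)
First 22 bases: TGCCGCCACAATAGAAGAGCGC → Tm = 70°C (≥ 69°C)
Each additional base adds 2°C (A/T) or 4°C (G/C), so Tm is non-decreasing in n; n = 22 is the first length to reach 69°C.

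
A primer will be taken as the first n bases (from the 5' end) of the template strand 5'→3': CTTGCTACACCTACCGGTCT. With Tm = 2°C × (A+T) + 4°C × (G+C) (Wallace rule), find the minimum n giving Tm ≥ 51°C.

n = 17

First 16 bases: CTTGCTACACCTACCG → Tm = 50°C (< 51°C)
First 17 bases: CTTGCTACACCTACCGG → Tm = 54°C (≥ 51°C)
Each additional base adds 2°C (A/T) or 4°C (G/C), so Tm is non-decreasing in n; n = 17 is the first length to reach 51°C.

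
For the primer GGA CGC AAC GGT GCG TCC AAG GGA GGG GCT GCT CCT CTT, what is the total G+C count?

Base counts: C=11, T=7, G=15, A=6
G+C = 15 + 11 = 26

26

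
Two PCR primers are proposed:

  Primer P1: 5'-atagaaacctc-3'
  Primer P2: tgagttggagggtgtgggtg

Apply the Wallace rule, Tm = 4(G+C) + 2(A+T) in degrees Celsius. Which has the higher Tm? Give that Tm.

Primer P1: A+T=7, G+C=4 → Tm = 2(7)+4(4) = 30°C
Primer P2: A+T=8, G+C=12 → Tm = 2(8)+4(12) = 64°C
30°C vs 64°C → primer P2 is higher.

Primer P2, 64°C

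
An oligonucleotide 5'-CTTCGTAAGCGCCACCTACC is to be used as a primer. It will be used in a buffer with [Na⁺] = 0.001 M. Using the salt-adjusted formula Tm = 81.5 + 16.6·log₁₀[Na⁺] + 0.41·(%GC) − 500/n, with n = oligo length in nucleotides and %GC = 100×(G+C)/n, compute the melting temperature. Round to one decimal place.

Length n = 20. Scanning the sequence gives C=9, T=4, G=3, A=4.
G+C = 12, so %GC = 12/20 × 100 = 60%
Salt term: 16.6 × (-3) = -49.8
GC term: 0.41 × 60 = 24.6; length term: −500/20 = −25
Tm = 81.5 + (-49.8) + 24.6 − 25 = 31.3 → 31.3°C

31.3°C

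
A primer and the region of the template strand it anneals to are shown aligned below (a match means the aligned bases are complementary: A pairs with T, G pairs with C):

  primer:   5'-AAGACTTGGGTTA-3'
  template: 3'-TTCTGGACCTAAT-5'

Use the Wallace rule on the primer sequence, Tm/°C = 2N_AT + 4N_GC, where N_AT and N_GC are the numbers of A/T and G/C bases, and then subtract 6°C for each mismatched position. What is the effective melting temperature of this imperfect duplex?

24°C

Primer base counts: A=4, T=4, G=4, C=1 → A+T=8, G+C=5
Perfect-match Tm = 2(8) + 4(5) = 16 + 20 = 36°C
Mismatches (positions where the bases are not complementary): 2 (at positions 6, 10)
Effective Tm = 36 − 2×6 = 36 − 12 = 24°C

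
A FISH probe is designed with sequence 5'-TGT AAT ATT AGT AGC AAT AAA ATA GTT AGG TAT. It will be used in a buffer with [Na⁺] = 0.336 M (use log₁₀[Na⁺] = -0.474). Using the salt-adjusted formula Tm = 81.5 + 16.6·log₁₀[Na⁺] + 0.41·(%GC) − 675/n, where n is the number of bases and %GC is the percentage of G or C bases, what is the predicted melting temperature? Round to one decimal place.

61.9°C

Length n = 33. A=14, T=12, C=1, G=6
G+C = 7, so %GC = 7/33 × 100 = 21.212%
Salt term: 16.6 × (-0.474) = -7.868
GC term: 0.41 × 21.212 = 8.697; length term: −675/33 = −20.455
Tm = 81.5 + (-7.868) + 8.697 − 20.455 = 61.874 → 61.9°C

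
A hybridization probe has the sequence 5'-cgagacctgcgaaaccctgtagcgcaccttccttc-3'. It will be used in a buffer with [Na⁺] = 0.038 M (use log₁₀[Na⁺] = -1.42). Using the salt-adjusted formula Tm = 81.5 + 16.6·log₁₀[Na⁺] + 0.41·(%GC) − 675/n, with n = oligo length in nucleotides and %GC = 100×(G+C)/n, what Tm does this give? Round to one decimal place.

Length n = 35. Scanning the sequence gives G=7, A=7, T=7, C=14.
G+C = 21, so %GC = 21/35 × 100 = 60%
Salt term: 16.6 × (-1.42) = -23.572
GC term: 0.41 × 60 = 24.6; length term: −675/35 = −19.286
Tm = 81.5 + (-23.572) + 24.6 − 19.286 = 63.242 → 63.2°C

63.2°C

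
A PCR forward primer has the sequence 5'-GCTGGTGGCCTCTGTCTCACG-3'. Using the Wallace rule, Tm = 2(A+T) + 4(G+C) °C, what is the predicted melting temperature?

70°C

A=1, G=7, T=6, C=7
So N_AT = 7 and N_GC = 14.
Tm = 2(7) + 4(14) = 14 + 56 = 70°C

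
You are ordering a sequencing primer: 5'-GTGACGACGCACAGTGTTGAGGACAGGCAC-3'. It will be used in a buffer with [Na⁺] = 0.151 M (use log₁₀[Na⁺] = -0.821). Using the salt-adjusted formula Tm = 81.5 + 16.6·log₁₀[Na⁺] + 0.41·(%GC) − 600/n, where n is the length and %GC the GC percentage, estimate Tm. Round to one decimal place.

Length n = 30. Counting bases: C=7, A=8, T=4, G=11
G+C = 18, so %GC = 18/30 × 100 = 60%
Salt term: 16.6 × (-0.821) = -13.629
GC term: 0.41 × 60 = 24.6; length term: −600/30 = −20
Tm = 81.5 + (-13.629) + 24.6 − 20 = 72.471 → 72.5°C

72.5°C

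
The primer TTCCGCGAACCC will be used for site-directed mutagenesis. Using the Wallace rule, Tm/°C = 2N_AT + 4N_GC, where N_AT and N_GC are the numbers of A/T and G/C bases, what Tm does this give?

40°C

Scanning the sequence gives G=2, A=2, C=6, T=2.
AT pairs contribute 4, GC pairs contribute 8.
Tm = 2×4 + 4×8 = 40°C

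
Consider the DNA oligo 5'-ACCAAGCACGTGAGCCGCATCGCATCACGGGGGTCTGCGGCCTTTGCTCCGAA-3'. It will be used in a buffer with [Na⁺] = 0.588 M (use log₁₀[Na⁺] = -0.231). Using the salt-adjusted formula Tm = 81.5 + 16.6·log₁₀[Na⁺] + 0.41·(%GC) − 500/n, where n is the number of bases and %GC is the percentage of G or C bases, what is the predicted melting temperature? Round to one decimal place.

94.5°C

Length n = 53. G=16, A=10, T=9, C=18
G+C = 34, so %GC = 34/53 × 100 = 64.151%
Salt term: 16.6 × (-0.231) = -3.835
GC term: 0.41 × 64.151 = 26.302; length term: −500/53 = −9.434
Tm = 81.5 + (-3.835) + 26.302 − 9.434 = 94.533 → 94.5°C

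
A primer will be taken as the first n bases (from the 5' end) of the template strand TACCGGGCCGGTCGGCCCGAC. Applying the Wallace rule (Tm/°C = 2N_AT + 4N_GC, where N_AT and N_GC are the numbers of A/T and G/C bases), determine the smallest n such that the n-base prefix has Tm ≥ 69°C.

First 18 bases: TACCGGGCCGGTCGGCCC → Tm = 66°C (< 69°C)
First 19 bases: TACCGGGCCGGTCGGCCCG → Tm = 70°C (≥ 69°C)
Since every base adds ≥2°C, Tm only increases with n, so the threshold is first crossed at n = 19.

n = 19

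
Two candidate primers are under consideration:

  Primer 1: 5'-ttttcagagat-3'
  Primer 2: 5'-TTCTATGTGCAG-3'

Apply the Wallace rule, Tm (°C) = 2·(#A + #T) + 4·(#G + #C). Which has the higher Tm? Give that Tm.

Primer 1: A+T=8, G+C=3 → Tm = 2(8)+4(3) = 28°C
Primer 2: A+T=7, G+C=5 → Tm = 2(7)+4(5) = 34°C
28°C vs 34°C → primer 2 is higher.

Primer 2, 34°C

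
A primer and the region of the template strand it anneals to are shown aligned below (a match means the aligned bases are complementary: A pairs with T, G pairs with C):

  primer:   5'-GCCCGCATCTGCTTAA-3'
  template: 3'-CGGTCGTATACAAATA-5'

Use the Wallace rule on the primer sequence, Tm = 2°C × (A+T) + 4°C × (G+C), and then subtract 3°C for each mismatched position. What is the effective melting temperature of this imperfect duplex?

38°C

Primer base counts: A=3, T=4, G=3, C=6 → A+T=7, G+C=9
Perfect-match Tm = 2(7) + 4(9) = 14 + 36 = 50°C
Mismatches (positions where the bases are not complementary): 4 (at positions 4, 9, 12, 16)
Effective Tm = 50 − 4×3 = 50 − 12 = 38°C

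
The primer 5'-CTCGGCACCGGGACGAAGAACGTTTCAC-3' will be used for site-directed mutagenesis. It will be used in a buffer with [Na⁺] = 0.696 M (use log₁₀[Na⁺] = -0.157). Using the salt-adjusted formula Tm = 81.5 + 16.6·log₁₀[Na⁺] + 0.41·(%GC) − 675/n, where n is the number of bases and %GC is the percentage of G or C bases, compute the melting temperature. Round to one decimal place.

79.7°C

Length n = 28. Base counts: C=9, T=4, G=8, A=7
G+C = 17, so %GC = 17/28 × 100 = 60.714%
Salt term: 16.6 × (-0.157) = -2.606
GC term: 0.41 × 60.714 = 24.893; length term: −675/28 = −24.107
Tm = 81.5 + (-2.606) + 24.893 − 24.107 = 79.68 → 79.7°C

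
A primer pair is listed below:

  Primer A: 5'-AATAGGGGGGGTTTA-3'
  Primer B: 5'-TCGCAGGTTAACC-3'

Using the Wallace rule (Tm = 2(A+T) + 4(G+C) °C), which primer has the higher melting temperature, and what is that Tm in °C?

Primer A, 44°C

Primer A: A+T=8, G+C=7 → Tm = 2(8)+4(7) = 44°C
Primer B: A+T=6, G+C=7 → Tm = 2(6)+4(7) = 40°C
44°C vs 40°C → primer A is higher.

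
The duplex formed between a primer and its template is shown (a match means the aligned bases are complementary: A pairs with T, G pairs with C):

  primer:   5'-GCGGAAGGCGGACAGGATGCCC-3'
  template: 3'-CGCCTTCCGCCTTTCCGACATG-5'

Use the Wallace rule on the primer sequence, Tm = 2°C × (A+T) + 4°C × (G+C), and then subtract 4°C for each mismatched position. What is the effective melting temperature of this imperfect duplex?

60°C

Primer base counts: A=5, T=1, G=10, C=6 → A+T=6, G+C=16
Perfect-match Tm = 2(6) + 4(16) = 12 + 64 = 76°C
Mismatches (positions where the bases are not complementary): 4 (at positions 13, 17, 20, 21)
Effective Tm = 76 − 4×4 = 76 − 16 = 60°C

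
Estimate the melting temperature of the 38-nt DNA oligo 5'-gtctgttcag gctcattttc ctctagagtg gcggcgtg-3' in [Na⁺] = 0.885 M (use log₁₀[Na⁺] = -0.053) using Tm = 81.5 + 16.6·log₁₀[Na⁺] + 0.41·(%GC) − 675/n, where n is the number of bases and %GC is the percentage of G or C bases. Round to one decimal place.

Length n = 38. A=4, T=13, G=12, C=9
G+C = 21, so %GC = 21/38 × 100 = 55.263%
Salt term: 16.6 × (-0.053) = -0.88
GC term: 0.41 × 55.263 = 22.658; length term: −675/38 = −17.763
Tm = 81.5 + (-0.88) + 22.658 − 17.763 = 85.515 → 85.5°C

85.5°C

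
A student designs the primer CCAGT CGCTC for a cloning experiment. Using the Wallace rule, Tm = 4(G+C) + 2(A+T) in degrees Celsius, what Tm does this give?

34°C

Counting bases: A=1, G=2, C=5, T=2
AT pairs contribute 3, GC pairs contribute 7.
Tm = 2×3 + 4×7 = 34°C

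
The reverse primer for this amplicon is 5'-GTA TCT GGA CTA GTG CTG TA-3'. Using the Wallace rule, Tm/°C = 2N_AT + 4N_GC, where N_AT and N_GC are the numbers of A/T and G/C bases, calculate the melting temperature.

58°C

Counting bases: C=3, G=6, T=7, A=4
A+T = 11, G+C = 9
Tm = 2×11 + 4×9 = 58°C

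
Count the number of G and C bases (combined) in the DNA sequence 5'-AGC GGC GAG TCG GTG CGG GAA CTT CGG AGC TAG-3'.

Scanning the sequence gives A=6, T=5, C=7, G=15.
Total G or C: 15 + 7 = 22

22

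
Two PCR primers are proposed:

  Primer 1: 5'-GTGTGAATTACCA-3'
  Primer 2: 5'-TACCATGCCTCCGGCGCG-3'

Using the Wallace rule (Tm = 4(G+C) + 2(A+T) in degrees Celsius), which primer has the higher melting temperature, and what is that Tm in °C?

Primer 2, 62°C

Primer 1: A+T=8, G+C=5 → Tm = 2(8)+4(5) = 36°C
Primer 2: A+T=5, G+C=13 → Tm = 2(5)+4(13) = 62°C
36°C vs 62°C → primer 2 is higher.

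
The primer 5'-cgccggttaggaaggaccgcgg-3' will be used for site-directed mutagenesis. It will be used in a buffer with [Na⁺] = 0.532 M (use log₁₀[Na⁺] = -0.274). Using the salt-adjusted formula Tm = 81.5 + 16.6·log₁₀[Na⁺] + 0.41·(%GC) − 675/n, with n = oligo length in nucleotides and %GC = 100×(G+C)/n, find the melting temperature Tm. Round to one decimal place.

Length n = 22. Counting bases: A=4, G=10, C=6, T=2
G+C = 16, so %GC = 16/22 × 100 = 72.727%
Salt term: 16.6 × (-0.274) = -4.548
GC term: 0.41 × 72.727 = 29.818; length term: −675/22 = −30.682
Tm = 81.5 + (-4.548) + 29.818 − 30.682 = 76.088 → 76.1°C

76.1°C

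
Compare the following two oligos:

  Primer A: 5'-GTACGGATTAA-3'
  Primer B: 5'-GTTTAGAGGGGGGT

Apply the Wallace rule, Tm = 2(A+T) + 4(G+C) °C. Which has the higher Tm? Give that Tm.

Primer A: A+T=7, G+C=4 → Tm = 2(7)+4(4) = 30°C
Primer B: A+T=6, G+C=8 → Tm = 2(6)+4(8) = 44°C
30°C vs 44°C → primer B is higher.

Primer B, 44°C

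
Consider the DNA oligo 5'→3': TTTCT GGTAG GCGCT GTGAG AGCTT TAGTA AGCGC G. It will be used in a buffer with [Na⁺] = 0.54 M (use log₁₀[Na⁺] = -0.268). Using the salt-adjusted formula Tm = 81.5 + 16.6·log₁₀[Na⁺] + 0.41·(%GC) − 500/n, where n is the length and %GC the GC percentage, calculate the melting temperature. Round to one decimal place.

84.8°C

Length n = 36. Counting bases: C=6, T=11, G=13, A=6
G+C = 19, so %GC = 19/36 × 100 = 52.778%
Salt term: 16.6 × (-0.268) = -4.449
GC term: 0.41 × 52.778 = 21.639; length term: −500/36 = −13.889
Tm = 81.5 + (-4.449) + 21.639 − 13.889 = 84.801 → 84.8°C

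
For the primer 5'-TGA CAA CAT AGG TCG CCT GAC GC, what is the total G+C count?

13

Base counts: G=6, T=4, A=6, C=7
Total G or C: 6 + 7 = 13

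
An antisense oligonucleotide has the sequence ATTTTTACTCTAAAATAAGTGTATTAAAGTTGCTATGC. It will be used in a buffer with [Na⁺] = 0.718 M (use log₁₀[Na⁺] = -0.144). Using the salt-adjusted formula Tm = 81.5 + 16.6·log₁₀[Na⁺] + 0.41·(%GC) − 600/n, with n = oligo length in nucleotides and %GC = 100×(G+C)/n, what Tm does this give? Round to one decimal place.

73.0°C

Length n = 38. Scanning the sequence gives A=13, T=16, G=5, C=4.
G+C = 9, so %GC = 9/38 × 100 = 23.684%
Salt term: 16.6 × (-0.144) = -2.39
GC term: 0.41 × 23.684 = 9.71; length term: −600/38 = −15.789
Tm = 81.5 + (-2.39) + 9.71 − 15.789 = 73.031 → 73.0°C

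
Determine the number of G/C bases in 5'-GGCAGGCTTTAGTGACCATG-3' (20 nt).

G=7, C=4, T=5, A=4
G+C = 7 + 4 = 11

11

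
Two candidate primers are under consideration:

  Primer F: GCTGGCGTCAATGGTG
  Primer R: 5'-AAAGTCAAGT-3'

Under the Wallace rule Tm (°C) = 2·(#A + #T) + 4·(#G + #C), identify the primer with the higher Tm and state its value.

Primer F: A+T=6, G+C=10 → Tm = 2(6)+4(10) = 52°C
Primer R: A+T=7, G+C=3 → Tm = 2(7)+4(3) = 26°C
52°C vs 26°C → primer F is higher.

Primer F, 52°C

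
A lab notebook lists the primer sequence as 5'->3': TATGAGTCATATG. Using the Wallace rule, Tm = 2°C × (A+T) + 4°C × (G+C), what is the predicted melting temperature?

34°C

Counting bases: T=5, G=3, C=1, A=4
AT pairs contribute 9, GC pairs contribute 4.
Tm = 2(9) + 4(4) = 18 + 16 = 34°C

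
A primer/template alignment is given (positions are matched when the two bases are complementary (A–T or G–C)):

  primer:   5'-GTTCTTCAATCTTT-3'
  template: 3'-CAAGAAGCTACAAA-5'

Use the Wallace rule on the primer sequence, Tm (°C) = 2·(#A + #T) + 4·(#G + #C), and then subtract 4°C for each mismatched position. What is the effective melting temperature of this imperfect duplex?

28°C

Primer base counts: A=2, T=8, G=1, C=3 → A+T=10, G+C=4
Perfect-match Tm = 2(10) + 4(4) = 20 + 16 = 36°C
Mismatches (positions where the bases are not complementary): 2 (at positions 8, 11)
Effective Tm = 36 − 2×4 = 36 − 8 = 28°C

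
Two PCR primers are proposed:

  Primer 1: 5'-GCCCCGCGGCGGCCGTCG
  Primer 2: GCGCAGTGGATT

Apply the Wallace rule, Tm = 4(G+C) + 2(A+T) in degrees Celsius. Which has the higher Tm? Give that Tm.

Primer 1, 70°C

Primer 1: A+T=1, G+C=17 → Tm = 2(1)+4(17) = 70°C
Primer 2: A+T=5, G+C=7 → Tm = 2(5)+4(7) = 38°C
70°C vs 38°C → primer 1 is higher.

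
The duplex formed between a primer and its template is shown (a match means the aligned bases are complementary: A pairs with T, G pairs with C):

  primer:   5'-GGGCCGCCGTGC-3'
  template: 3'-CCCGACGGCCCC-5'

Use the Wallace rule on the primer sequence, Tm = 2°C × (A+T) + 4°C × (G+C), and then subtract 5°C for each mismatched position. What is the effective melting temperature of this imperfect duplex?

Primer base counts: A=0, T=1, G=6, C=5 → A+T=1, G+C=11
Perfect-match Tm = 2(1) + 4(11) = 2 + 44 = 46°C
Mismatches (positions where the bases are not complementary): 3 (at positions 5, 10, 12)
Effective Tm = 46 − 3×5 = 46 − 15 = 31°C

31°C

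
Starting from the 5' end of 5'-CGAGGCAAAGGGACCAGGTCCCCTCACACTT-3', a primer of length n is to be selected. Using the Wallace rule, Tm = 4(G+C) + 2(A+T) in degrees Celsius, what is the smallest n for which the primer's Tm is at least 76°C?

First 22 bases: CGAGGCAAAGGGACCAGGTCCC → Tm = 74°C (< 76°C)
First 23 bases: CGAGGCAAAGGGACCAGGTCCCC → Tm = 78°C (≥ 76°C)
Each additional base adds 2°C (A/T) or 4°C (G/C), so Tm is non-decreasing in n; n = 23 is the first length to reach 76°C.

n = 23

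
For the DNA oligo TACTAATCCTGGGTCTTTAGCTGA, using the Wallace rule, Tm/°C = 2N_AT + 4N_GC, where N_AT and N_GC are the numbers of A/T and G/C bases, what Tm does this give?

68°C

C=5, T=9, G=5, A=5
A+T = 14, G+C = 10
Tm = 2(14) + 4(10) = 28 + 40 = 68°C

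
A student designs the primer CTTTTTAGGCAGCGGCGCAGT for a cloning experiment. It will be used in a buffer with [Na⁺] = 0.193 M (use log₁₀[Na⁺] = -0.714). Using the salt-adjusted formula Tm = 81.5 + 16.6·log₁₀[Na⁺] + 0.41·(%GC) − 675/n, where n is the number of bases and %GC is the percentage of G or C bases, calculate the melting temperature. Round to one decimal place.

60.9°C

Length n = 21. Base counts: T=6, C=5, G=7, A=3
G+C = 12, so %GC = 12/21 × 100 = 57.143%
Salt term: 16.6 × (-0.714) = -11.852
GC term: 0.41 × 57.143 = 23.429; length term: −675/21 = −32.143
Tm = 81.5 + (-11.852) + 23.429 − 32.143 = 60.934 → 60.9°C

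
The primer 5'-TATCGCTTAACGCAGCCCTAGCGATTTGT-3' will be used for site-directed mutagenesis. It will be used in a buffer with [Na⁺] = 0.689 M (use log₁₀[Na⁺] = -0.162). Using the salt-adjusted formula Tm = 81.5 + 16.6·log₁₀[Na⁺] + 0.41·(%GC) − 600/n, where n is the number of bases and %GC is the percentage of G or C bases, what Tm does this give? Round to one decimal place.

77.9°C

Length n = 29. Scanning the sequence gives T=9, C=8, A=6, G=6.
G+C = 14, so %GC = 14/29 × 100 = 48.276%
Salt term: 16.6 × (-0.162) = -2.689
GC term: 0.41 × 48.276 = 19.793; length term: −600/29 = −20.69
Tm = 81.5 + (-2.689) + 19.793 − 20.69 = 77.914 → 77.9°C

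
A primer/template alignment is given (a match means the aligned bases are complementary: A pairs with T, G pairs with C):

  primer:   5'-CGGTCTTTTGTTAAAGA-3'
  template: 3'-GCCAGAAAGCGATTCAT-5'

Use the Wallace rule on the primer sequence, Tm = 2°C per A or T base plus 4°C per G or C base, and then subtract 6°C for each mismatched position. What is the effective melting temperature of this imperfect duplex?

22°C

Primer base counts: A=4, T=7, G=4, C=2 → A+T=11, G+C=6
Perfect-match Tm = 2(11) + 4(6) = 22 + 24 = 46°C
Mismatches (positions where the bases are not complementary): 4 (at positions 9, 11, 15, 16)
Effective Tm = 46 − 4×6 = 46 − 24 = 22°C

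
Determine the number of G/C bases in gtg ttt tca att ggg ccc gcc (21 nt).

Counting bases: A=2, T=7, G=6, C=6
G+C = 6 + 6 = 12

12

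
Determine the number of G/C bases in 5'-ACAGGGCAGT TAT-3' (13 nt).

6

A=4, C=2, T=3, G=4
G+C = 4 + 2 = 6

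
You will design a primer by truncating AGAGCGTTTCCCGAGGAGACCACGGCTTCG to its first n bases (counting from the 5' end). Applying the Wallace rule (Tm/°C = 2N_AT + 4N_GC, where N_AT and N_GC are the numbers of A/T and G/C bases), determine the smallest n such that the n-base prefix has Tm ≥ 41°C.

First 12 bases: AGAGCGTTTCCC → Tm = 38°C (< 41°C)
First 13 bases: AGAGCGTTTCCCG → Tm = 42°C (≥ 41°C)
Since every base adds ≥2°C, Tm only increases with n, so the threshold is first crossed at n = 13.

n = 13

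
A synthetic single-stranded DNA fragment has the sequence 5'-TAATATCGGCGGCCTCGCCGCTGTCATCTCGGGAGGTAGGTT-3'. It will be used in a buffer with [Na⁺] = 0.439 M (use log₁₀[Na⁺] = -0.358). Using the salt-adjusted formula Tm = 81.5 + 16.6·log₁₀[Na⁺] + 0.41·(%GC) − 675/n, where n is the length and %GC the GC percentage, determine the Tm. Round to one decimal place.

83.9°C

Length n = 42. Counting bases: A=6, T=11, C=11, G=14
G+C = 25, so %GC = 25/42 × 100 = 59.524%
Salt term: 16.6 × (-0.358) = -5.943
GC term: 0.41 × 59.524 = 24.405; length term: −675/42 = −16.071
Tm = 81.5 + (-5.943) + 24.405 − 16.071 = 83.891 → 83.9°C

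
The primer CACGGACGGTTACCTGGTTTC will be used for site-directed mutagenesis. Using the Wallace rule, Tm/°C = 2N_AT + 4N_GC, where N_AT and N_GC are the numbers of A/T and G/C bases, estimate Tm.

66°C

Base counts: T=6, C=6, G=6, A=3
So N_AT = 9 and N_GC = 12.
Tm = 2×9 + 4×12 = 66°C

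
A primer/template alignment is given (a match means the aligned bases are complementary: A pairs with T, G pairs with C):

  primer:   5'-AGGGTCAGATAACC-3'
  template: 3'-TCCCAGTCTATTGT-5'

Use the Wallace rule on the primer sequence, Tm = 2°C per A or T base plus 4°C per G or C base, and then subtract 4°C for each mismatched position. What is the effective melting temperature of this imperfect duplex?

38°C

Primer base counts: A=5, T=2, G=4, C=3 → A+T=7, G+C=7
Perfect-match Tm = 2(7) + 4(7) = 14 + 28 = 42°C
Mismatches (positions where the bases are not complementary): 1 (at position 14)
Effective Tm = 42 − 1×4 = 42 − 4 = 38°C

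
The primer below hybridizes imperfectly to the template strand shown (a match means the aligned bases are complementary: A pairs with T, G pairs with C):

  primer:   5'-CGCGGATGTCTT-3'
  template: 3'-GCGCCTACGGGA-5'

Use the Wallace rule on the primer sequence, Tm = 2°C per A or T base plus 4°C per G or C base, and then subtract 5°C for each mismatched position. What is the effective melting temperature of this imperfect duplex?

Primer base counts: A=1, T=4, G=4, C=3 → A+T=5, G+C=7
Perfect-match Tm = 2(5) + 4(7) = 10 + 28 = 38°C
Mismatches (positions where the bases are not complementary): 2 (at positions 9, 11)
Effective Tm = 38 − 2×5 = 38 − 10 = 28°C

28°C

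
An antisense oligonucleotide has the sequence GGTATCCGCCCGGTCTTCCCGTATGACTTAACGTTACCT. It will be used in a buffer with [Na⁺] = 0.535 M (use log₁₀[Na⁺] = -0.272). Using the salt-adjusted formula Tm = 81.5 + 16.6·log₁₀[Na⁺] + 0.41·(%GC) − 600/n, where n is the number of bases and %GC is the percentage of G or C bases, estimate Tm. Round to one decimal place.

83.7°C

Length n = 39. Scanning the sequence gives G=8, T=12, A=6, C=13.
G+C = 21, so %GC = 21/39 × 100 = 53.846%
Salt term: 16.6 × (-0.272) = -4.515
GC term: 0.41 × 53.846 = 22.077; length term: −600/39 = −15.385
Tm = 81.5 + (-4.515) + 22.077 − 15.385 = 83.677 → 83.7°C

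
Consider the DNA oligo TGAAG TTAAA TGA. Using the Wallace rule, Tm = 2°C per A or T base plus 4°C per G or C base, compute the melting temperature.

32°C

Base counts: C=0, T=4, G=3, A=6
So N_AT = 10 and N_GC = 3.
Tm = 2×10 + 4×3 = 32°C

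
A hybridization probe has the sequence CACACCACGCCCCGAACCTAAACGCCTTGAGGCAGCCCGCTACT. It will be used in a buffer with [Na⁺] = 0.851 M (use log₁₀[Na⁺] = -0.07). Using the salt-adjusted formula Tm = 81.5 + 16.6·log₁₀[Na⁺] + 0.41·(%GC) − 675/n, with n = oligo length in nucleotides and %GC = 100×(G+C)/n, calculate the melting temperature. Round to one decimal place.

Length n = 44. Counting bases: C=20, A=11, T=5, G=8
G+C = 28, so %GC = 28/44 × 100 = 63.636%
Salt term: 16.6 × (-0.07) = -1.162
GC term: 0.41 × 63.636 = 26.091; length term: −675/44 = −15.341
Tm = 81.5 + (-1.162) + 26.091 − 15.341 = 91.088 → 91.1°C

91.1°C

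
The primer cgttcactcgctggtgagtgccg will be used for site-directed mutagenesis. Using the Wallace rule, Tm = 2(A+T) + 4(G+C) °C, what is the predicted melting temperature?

76°C

Scanning the sequence gives A=2, T=6, G=8, C=7.
A+T = 8, G+C = 15
Tm = 2(8) + 4(15) = 16 + 60 = 76°C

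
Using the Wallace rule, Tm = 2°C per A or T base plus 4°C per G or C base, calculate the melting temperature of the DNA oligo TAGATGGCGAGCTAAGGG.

56°C

Base counts: C=2, A=5, G=8, T=3
So N_AT = 8 and N_GC = 10.
Tm = 2(8) + 4(10) = 16 + 40 = 56°C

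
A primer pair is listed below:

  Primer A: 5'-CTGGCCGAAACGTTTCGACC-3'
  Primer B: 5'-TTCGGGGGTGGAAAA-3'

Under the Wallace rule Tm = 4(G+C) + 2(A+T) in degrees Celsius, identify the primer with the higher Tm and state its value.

Primer A: A+T=8, G+C=12 → Tm = 2(8)+4(12) = 64°C
Primer B: A+T=7, G+C=8 → Tm = 2(7)+4(8) = 46°C
64°C vs 46°C → primer A is higher.

Primer A, 64°C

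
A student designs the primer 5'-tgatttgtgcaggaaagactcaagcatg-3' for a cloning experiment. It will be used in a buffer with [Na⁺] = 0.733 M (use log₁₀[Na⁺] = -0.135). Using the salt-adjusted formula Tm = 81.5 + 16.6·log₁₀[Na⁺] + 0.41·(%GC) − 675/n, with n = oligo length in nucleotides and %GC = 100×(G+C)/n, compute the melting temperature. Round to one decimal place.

72.7°C

Length n = 28. Base counts: A=9, G=8, T=7, C=4
G+C = 12, so %GC = 12/28 × 100 = 42.857%
Salt term: 16.6 × (-0.135) = -2.241
GC term: 0.41 × 42.857 = 17.571; length term: −675/28 = −24.107
Tm = 81.5 + (-2.241) + 17.571 − 24.107 = 72.723 → 72.7°C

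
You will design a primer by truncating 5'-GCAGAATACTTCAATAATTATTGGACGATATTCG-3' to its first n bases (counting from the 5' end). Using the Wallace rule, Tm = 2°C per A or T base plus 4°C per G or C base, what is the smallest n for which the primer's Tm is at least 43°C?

First 16 bases: GCAGAATACTTCAATA → Tm = 42°C (< 43°C)
First 17 bases: GCAGAATACTTCAATAA → Tm = 44°C (≥ 43°C)
Since every base adds ≥2°C, Tm only increases with n, so the threshold is first crossed at n = 17.

n = 17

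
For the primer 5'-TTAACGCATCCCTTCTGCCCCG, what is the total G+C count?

13

Base counts: G=3, A=3, T=6, C=10
Total G or C: 3 + 10 = 13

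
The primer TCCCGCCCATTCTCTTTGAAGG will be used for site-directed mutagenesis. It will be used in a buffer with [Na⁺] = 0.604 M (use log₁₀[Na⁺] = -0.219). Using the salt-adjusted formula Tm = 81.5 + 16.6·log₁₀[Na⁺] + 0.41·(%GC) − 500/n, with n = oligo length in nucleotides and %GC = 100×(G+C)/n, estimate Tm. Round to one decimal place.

Length n = 22. G=4, C=8, T=7, A=3
G+C = 12, so %GC = 12/22 × 100 = 54.545%
Salt term: 16.6 × (-0.219) = -3.635
GC term: 0.41 × 54.545 = 22.363; length term: −500/22 = −22.727
Tm = 81.5 + (-3.635) + 22.363 − 22.727 = 77.501 → 77.5°C

77.5°C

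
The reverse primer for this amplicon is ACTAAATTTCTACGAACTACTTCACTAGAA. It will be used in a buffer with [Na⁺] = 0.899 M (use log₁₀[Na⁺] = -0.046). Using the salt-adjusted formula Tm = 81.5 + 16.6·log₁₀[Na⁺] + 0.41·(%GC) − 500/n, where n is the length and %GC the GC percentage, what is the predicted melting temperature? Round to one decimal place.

76.4°C

Length n = 30. C=7, T=9, G=2, A=12
G+C = 9, so %GC = 9/30 × 100 = 30%
Salt term: 16.6 × (-0.046) = -0.764
GC term: 0.41 × 30 = 12.3; length term: −500/30 = −16.667
Tm = 81.5 + (-0.764) + 12.3 − 16.667 = 76.369 → 76.4°C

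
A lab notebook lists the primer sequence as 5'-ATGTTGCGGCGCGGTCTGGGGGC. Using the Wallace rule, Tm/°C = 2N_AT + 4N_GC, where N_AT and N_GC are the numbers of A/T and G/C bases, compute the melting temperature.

80°C

Scanning the sequence gives T=5, G=12, A=1, C=5.
A+T = 6, G+C = 17
Tm = 2×6 + 4×17 = 80°C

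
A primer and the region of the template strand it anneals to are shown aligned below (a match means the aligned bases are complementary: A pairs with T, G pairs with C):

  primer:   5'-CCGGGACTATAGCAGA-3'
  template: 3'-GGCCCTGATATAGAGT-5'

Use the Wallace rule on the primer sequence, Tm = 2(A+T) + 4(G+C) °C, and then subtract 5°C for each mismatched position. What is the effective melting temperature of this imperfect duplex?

Primer base counts: A=5, T=2, G=5, C=4 → A+T=7, G+C=9
Perfect-match Tm = 2(7) + 4(9) = 14 + 36 = 50°C
Mismatches (positions where the bases are not complementary): 3 (at positions 12, 14, 15)
Effective Tm = 50 − 3×5 = 50 − 15 = 35°C

35°C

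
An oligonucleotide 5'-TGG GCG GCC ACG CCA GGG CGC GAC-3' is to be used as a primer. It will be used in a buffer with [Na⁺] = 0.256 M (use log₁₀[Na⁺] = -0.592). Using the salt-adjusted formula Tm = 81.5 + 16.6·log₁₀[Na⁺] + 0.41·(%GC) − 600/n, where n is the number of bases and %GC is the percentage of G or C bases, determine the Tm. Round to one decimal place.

80.8°C

Length n = 24. Base counts: G=11, A=3, C=9, T=1
G+C = 20, so %GC = 20/24 × 100 = 83.333%
Salt term: 16.6 × (-0.592) = -9.827
GC term: 0.41 × 83.333 = 34.167; length term: −600/24 = −25
Tm = 81.5 + (-9.827) + 34.167 − 25 = 80.84 → 80.8°C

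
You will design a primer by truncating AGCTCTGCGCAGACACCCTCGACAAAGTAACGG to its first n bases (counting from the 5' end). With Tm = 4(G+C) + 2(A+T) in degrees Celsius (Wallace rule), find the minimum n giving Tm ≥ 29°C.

n = 9

First 8 bases: AGCTCTGC → Tm = 26°C (< 29°C)
First 9 bases: AGCTCTGCG → Tm = 30°C (≥ 29°C)
Since every base adds ≥2°C, Tm only increases with n, so the threshold is first crossed at n = 9.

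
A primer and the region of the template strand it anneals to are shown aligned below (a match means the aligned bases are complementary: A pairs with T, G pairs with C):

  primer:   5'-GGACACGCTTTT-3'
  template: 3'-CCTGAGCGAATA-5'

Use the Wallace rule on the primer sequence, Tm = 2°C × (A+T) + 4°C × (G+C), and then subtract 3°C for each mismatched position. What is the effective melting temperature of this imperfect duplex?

Primer base counts: A=2, T=4, G=3, C=3 → A+T=6, G+C=6
Perfect-match Tm = 2(6) + 4(6) = 12 + 24 = 36°C
Mismatches (positions where the bases are not complementary): 2 (at positions 5, 11)
Effective Tm = 36 − 2×3 = 36 − 6 = 30°C

30°C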